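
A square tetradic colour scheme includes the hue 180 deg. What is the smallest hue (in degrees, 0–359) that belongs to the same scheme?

0°

A square tetradic scheme places four hues every 90°.
The full set through 180° is {0°, 90°, 180°, 270°}.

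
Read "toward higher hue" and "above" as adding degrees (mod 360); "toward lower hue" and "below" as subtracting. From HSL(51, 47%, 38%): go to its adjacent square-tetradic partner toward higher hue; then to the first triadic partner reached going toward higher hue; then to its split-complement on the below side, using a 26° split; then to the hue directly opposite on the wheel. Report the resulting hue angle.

51 + 90 = 141°   (square ↑)
141 + 120 = 261°   (triadic ↑)
261 + 154 = 415 → 415 − 360 = 55°   (split-comp 26° ↓)
55 + 180 = 235°   (complement)

235°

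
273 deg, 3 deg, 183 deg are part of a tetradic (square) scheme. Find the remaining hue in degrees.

A square tetradic scheme places four hues every 90°.
The full set through 3° is {3°, 93°, 183°, 273°}.
Given {3°, 183°, 273°}, the missing hue is 93°.

93°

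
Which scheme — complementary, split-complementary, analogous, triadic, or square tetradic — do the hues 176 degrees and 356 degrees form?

complementary

Sort the hues: 176°, 356°.
Successive gaps around the wheel: 180°, 180°.
Two hues 180° apart are complementary.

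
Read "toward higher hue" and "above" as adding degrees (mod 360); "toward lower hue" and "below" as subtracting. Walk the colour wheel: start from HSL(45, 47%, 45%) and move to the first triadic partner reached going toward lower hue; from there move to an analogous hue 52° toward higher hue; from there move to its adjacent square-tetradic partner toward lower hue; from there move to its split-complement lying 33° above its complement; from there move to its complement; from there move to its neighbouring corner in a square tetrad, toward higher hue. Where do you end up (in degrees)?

10°

−120° (triadic ↓): 45 − 120 = -75 → -75 + 360 = 285°
+52° (analog 52° ↑): 285 + 52 = 337°
−90° (square ↓): 337 − 90 = 247°
+213° (split-comp 33° ↑): 247 + 213 = 460 → 460 − 360 = 100°
+180° (complement): 100 + 180 = 280°
+90° (square ↑): 280 + 90 = 370 → 370 − 360 = 10°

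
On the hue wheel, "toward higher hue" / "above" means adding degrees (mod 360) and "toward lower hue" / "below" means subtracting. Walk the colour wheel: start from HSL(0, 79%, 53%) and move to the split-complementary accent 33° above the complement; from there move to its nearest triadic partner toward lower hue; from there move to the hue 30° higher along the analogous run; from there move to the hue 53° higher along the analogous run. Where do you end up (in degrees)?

176°

+213° (split-comp 33° ↑): 0 + 213 = 213°
−120° (triadic ↓): 213 − 120 = 93°
+30° (analog 30° ↑): 93 + 30 = 123°
+53° (analog 53° ↑): 123 + 53 = 176°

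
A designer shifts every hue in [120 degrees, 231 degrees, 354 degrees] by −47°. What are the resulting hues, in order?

120 − 47 = 73°
231 − 47 = 184°
354 − 47 = 307°

73°, 184°, 307°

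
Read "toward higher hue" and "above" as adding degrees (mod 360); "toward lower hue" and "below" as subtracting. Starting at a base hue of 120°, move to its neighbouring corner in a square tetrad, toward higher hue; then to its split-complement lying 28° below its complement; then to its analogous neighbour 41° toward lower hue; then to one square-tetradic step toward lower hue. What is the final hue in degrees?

+90° (square ↑): 120 + 90 = 210°
+152° (split-comp 28° ↓): 210 + 152 = 362 → 362 − 360 = 2°
−41° (analog 41° ↓): 2 − 41 = -39 → -39 + 360 = 321°
−90° (square ↓): 321 − 90 = 231°

231°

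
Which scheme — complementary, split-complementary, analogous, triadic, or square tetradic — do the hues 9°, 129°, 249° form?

triadic

Sort the hues: 9°, 129°, 249°.
Successive gaps around the wheel: 120°, 120°, 120°.
Three hues equally spaced 120° apart form a triad.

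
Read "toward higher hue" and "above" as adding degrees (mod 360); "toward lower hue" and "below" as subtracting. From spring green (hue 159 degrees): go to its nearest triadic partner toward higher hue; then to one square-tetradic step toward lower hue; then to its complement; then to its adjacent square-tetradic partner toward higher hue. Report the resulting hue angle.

99°

triadic ↑ +120°: 159 + 120 = 279°
square ↓ −90°: 279 − 90 = 189°
complement +180°: 189 + 180 = 369 → 369 − 360 = 9°
square ↑ +90°: 9 + 90 = 99°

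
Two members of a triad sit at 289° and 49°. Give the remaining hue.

A triad spaces three hues 120° apart.
The full set is {49°, 169°, 289°}.

169°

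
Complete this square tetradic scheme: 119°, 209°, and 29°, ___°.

299°

A square tetradic scheme places four hues every 90°.
The full set through 29° is {29°, 119°, 209°, 299°}.
Given {29°, 119°, 209°}, the missing hue is 299°.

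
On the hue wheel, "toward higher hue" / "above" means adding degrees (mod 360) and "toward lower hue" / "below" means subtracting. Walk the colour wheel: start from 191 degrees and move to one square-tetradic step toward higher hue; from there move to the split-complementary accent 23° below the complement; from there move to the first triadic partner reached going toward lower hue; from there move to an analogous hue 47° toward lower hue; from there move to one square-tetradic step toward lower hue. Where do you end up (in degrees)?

191 + 90 = 281°   (square ↑)
281 + 157 = 438 → 438 − 360 = 78°   (split-comp 23° ↓)
78 − 120 = -42 → -42 + 360 = 318°   (triadic ↓)
318 − 47 = 271°   (analog 47° ↓)
271 − 90 = 181°   (square ↓)

181°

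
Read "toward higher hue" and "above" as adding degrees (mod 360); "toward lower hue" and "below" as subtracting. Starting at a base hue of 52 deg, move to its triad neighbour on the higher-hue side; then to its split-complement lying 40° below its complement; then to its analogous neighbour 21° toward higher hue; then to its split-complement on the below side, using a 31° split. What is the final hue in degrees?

122°

52 + 120 = 172°   (triadic ↑)
172 + 140 = 312°   (split-comp 40° ↓)
312 + 21 = 333°   (analog 21° ↑)
333 + 149 = 482 → 482 − 360 = 122°   (split-comp 31° ↓)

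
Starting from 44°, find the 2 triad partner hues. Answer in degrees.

A triad places three hues 120° apart.
44 + 120 = 164°
44 + 240 = 284°

164° and 284°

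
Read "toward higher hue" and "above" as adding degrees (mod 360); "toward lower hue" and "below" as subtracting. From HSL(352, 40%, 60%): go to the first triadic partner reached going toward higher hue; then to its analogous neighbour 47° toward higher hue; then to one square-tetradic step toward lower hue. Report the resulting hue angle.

69°

+120° (triadic ↑): 352 + 120 = 472 → 472 − 360 = 112°
+47° (analog 47° ↑): 112 + 47 = 159°
−90° (square ↓): 159 − 90 = 69°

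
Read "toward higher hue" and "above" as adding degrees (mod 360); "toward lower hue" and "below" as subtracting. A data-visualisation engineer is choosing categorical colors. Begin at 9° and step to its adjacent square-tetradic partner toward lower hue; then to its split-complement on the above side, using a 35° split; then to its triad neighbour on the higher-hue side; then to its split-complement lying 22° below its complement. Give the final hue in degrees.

52°

square ↓ −90°: 9 − 90 = -81 → -81 + 360 = 279°
split-comp 35° ↑ +215°: 279 + 215 = 494 → 494 − 360 = 134°
triadic ↑ +120°: 134 + 120 = 254°
split-comp 22° ↓ +158°: 254 + 158 = 412 → 412 − 360 = 52°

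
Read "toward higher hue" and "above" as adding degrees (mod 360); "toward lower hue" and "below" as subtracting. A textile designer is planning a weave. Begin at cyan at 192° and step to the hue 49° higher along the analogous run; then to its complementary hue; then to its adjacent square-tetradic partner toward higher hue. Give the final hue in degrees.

192 + 49 = 241°   (analog 49° ↑)
241 + 180 = 421 → 421 − 360 = 61°   (complement)
61 + 90 = 151°   (square ↑)

151°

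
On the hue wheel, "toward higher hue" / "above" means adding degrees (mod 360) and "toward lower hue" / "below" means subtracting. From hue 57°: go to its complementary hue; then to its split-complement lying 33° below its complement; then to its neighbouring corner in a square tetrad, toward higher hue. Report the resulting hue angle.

57 + 180 = 237°   (complement)
237 + 147 = 384 → 384 − 360 = 24°   (split-comp 33° ↓)
24 + 90 = 114°   (square ↑)

114°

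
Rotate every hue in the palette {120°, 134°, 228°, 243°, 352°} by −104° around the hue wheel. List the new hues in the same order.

16°, 30°, 124°, 139°, 248°

120 − 104 = 16°
134 − 104 = 30°
228 − 104 = 124°
243 − 104 = 139°
352 − 104 = 248°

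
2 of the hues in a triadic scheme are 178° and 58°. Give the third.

A triad places three hues 120° apart.
The full set through 58° is {58°, 178°, 298°}.
Given {58°, 178°}, the missing hue is 298°.

298°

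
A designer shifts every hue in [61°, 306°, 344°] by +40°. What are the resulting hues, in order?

61 + 40 = 101°
306 + 40 = 346°
344 + 40 = 384 → 384 − 360 = 24°

101°, 346°, 24°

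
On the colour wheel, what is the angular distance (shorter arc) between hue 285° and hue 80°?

155°

|285 − 80| = 205.
The shorter arc is 360 − 205 = 155°.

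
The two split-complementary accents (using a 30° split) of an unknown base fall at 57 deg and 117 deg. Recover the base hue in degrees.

The accents sit 30° either side of the complement, so the complement is their short-arc midpoint on the wheel.
Short-arc midpoint of 57° and 117°: 87°.
Base is 180° from the complement: 87 − 180 = -93 → -93 + 360 = 267°

267°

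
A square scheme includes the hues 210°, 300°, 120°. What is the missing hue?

A square tetradic scheme places four hues every 90°.
The full set through 120° is {30°, 120°, 210°, 300°}.
Given {120°, 210°, 300°}, the missing hue is 30°.

30°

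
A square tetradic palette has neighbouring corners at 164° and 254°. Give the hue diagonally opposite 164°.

344°

A square tetradic scheme places four hues 90° apart; opposite corners are 180° apart.
164 + 180 = 344°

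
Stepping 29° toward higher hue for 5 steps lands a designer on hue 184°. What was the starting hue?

39°

5 steps of 29° (toward higher hue) give a net shift of +145°.
Start = end − shift: 184 − 145 = 39°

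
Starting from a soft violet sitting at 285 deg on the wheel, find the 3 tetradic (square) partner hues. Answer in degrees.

15°, 105° and 195°

285 + 90 = 375 → 375 − 360 = 15°
285 + 180 = 465 → 465 − 360 = 105°
285 + 270 = 555 → 555 − 360 = 195°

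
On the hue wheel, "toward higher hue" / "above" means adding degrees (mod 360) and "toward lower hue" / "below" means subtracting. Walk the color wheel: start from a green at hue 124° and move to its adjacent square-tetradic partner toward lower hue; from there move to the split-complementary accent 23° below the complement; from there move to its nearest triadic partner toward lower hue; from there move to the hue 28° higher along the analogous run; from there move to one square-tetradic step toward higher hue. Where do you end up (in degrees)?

189°

−90° (square ↓): 124 − 90 = 34°
+157° (split-comp 23° ↓): 34 + 157 = 191°
−120° (triadic ↓): 191 − 120 = 71°
+28° (analog 28° ↑): 71 + 28 = 99°
+90° (square ↑): 99 + 90 = 189°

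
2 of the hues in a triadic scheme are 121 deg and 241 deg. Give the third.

A triad places three hues 120° apart.
The full set through 121° is {1°, 121°, 241°}.
Given {121°, 241°}, the missing hue is 1°.

1°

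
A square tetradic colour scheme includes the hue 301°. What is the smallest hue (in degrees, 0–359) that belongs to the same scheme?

31°

A square tetradic scheme places four hues every 90°.
The full set through 301° is {31°, 121°, 211°, 301°}.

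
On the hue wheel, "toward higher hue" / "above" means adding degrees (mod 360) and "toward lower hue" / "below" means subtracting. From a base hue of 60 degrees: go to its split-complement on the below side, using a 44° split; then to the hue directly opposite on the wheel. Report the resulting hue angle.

split-comp 44° ↓ +136°: 60 + 136 = 196°
complement +180°: 196 + 180 = 376 → 376 − 360 = 16°

16°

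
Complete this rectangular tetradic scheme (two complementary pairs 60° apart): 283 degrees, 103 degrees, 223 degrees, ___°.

A rectangular tetradic uses two complementary pairs 60° apart: offsets 0°, 60°, 180°, 240°.
Among {103°, 223°, 283°}, 103° and 283° are a 180° pair.
The remaining hue 223° needs its own complement: 223 + 180 = 403 → 403 − 360 = 43°

43°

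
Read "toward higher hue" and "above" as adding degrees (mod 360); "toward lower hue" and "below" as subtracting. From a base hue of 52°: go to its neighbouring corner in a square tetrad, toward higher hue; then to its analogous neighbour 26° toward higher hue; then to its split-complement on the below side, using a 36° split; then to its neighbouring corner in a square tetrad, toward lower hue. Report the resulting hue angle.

222°

52 + 90 = 142°   (square ↑)
142 + 26 = 168°   (analog 26° ↑)
168 + 144 = 312°   (split-comp 36° ↓)
312 − 90 = 222°   (square ↓)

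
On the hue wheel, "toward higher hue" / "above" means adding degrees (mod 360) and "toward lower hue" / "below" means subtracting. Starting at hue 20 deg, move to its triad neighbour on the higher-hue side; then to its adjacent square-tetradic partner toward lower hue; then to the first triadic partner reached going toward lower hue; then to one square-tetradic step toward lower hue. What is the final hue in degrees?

200°

triadic ↑ +120°: 20 + 120 = 140°
square ↓ −90°: 140 − 90 = 50°
triadic ↓ −120°: 50 − 120 = -70 → -70 + 360 = 290°
square ↓ −90°: 290 − 90 = 200°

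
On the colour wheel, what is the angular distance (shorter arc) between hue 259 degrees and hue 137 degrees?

|259 − 137| = 122.
122 ≤ 180, so the shorter arc is 122°.

122°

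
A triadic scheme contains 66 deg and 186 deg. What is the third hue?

A triad spaces three hues 120° apart.
The full set is {66°, 186°, 306°}.

306°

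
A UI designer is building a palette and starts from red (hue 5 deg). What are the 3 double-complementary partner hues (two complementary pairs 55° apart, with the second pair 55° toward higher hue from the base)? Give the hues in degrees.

60°, 185°, and 240°

A rectangular tetradic uses two complementary pairs 55° apart: offsets 0°, 55°, 180°, 235°.
5 + 55 = 60°
5 + 180 = 185°
5 + 235 = 240°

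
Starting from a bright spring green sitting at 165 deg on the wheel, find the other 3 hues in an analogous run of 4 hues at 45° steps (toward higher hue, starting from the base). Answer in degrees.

210°, 255°, and 300°

165 + 45 = 210°
165 + 90 = 255°
165 + 135 = 300°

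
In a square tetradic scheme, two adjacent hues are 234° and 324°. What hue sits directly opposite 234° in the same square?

54°

A square tetradic scheme places four hues 90° apart; opposite corners are 180° apart.
234 + 180 = 414 → 414 − 360 = 54°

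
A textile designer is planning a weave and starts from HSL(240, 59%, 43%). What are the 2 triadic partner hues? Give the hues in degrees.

0° and 120°

A triad places three hues 120° apart.
240 + 120 = 360 → 360 − 360 = 0°
240 + 240 = 480 → 480 − 360 = 120°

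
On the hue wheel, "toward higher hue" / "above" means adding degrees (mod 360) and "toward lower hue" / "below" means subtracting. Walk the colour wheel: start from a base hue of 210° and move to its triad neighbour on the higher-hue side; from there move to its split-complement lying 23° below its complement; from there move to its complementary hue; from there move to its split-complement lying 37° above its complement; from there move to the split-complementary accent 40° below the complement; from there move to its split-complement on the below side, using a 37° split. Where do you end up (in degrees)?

87°

210 + 120 = 330°   (triadic ↑)
330 + 157 = 487 → 487 − 360 = 127°   (split-comp 23° ↓)
127 + 180 = 307°   (complement)
307 + 217 = 524 → 524 − 360 = 164°   (split-comp 37° ↑)
164 + 140 = 304°   (split-comp 40° ↓)
304 + 143 = 447 → 447 − 360 = 87°   (split-comp 37° ↓)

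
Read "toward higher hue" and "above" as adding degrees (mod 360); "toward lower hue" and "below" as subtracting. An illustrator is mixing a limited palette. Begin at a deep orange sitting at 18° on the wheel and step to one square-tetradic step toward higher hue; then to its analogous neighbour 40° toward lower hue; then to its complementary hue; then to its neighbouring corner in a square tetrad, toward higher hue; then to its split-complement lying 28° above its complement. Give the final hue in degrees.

square ↑ +90°: 18 + 90 = 108°
analog 40° ↓ −40°: 108 − 40 = 68°
complement +180°: 68 + 180 = 248°
square ↑ +90°: 248 + 90 = 338°
split-comp 28° ↑ +208°: 338 + 208 = 546 → 546 − 360 = 186°

186°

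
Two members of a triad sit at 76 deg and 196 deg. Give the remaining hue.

A triad spaces three hues 120° apart.
The full set is {76°, 196°, 316°}.

316°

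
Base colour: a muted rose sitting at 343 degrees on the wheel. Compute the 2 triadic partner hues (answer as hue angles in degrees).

103° and 223°

343 + 120 = 463 → 463 − 360 = 103°
343 + 240 = 583 → 583 − 360 = 223°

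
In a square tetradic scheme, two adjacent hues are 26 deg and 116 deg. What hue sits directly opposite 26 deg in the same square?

A square tetradic scheme places four hues 90° apart; opposite corners are 180° apart.
26 + 180 = 206°

206°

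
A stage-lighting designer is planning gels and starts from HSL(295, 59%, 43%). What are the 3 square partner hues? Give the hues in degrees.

25°, 115°, 205°

A square tetradic scheme places four hues every 90°.
295 + 90 = 385 → 385 − 360 = 25°
295 + 180 = 475 → 475 − 360 = 115°
295 + 270 = 565 → 565 − 360 = 205°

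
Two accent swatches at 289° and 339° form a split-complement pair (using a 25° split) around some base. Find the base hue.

134°

The accents sit 25° either side of the complement, so the complement is their short-arc midpoint on the wheel.
Short-arc midpoint of 289° and 339°: 314°.
Base is 180° from the complement: 314 − 180 = 134°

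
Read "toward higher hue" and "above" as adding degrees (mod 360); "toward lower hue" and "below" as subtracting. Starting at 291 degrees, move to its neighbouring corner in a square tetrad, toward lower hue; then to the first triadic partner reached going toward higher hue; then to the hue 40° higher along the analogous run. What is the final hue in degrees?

1°

291 − 90 = 201°   (square ↓)
201 + 120 = 321°   (triadic ↑)
321 + 40 = 361 → 361 − 360 = 1°   (analog 40° ↑)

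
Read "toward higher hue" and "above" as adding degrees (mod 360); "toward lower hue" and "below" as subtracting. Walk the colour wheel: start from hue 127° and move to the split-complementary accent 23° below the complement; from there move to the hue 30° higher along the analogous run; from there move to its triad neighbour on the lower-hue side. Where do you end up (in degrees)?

194°

split-comp 23° ↓ +157°: 127 + 157 = 284°
analog 30° ↑ +30°: 284 + 30 = 314°
triadic ↓ −120°: 314 − 120 = 194°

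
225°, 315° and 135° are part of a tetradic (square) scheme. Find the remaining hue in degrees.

45°

A square tetradic scheme places four hues every 90°.
The full set through 135° is {45°, 135°, 225°, 315°}.
Given {135°, 225°, 315°}, the missing hue is 45°.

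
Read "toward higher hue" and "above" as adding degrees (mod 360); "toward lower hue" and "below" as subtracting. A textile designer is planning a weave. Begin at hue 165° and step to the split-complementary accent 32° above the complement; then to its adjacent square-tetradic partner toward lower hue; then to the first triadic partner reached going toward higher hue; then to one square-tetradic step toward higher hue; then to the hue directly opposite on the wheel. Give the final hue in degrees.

split-comp 32° ↑ +212°: 165 + 212 = 377 → 377 − 360 = 17°
square ↓ −90°: 17 − 90 = -73 → -73 + 360 = 287°
triadic ↑ +120°: 287 + 120 = 407 → 407 − 360 = 47°
square ↑ +90°: 47 + 90 = 137°
complement +180°: 137 + 180 = 317°

317°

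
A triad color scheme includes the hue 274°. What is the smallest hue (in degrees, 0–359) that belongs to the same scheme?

34°

A triad places three hues 120° apart.
The full set through 274° is {34°, 154°, 274°}.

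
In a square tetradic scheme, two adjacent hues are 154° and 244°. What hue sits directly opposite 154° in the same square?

A square tetradic scheme places four hues 90° apart; opposite corners are 180° apart.
154 + 180 = 334°

334°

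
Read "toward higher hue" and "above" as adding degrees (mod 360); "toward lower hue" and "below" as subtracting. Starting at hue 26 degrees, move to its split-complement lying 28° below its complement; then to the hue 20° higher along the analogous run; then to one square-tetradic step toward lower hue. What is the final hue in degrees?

108°

split-comp 28° ↓ +152°: 26 + 152 = 178°
analog 20° ↑ +20°: 178 + 20 = 198°
square ↓ −90°: 198 − 90 = 108°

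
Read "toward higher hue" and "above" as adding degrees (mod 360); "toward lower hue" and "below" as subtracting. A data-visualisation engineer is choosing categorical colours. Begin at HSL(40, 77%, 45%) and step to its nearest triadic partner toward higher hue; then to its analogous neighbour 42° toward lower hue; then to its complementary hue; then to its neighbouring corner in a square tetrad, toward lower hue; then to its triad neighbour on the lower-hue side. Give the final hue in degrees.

+120° (triadic ↑): 40 + 120 = 160°
−42° (analog 42° ↓): 160 − 42 = 118°
+180° (complement): 118 + 180 = 298°
−90° (square ↓): 298 − 90 = 208°
−120° (triadic ↓): 208 − 120 = 88°

88°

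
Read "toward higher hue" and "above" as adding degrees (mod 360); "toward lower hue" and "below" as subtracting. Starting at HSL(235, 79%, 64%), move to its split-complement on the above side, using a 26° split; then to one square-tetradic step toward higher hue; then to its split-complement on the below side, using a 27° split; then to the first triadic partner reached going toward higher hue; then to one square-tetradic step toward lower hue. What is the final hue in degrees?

354°

split-comp 26° ↑ +206°: 235 + 206 = 441 → 441 − 360 = 81°
square ↑ +90°: 81 + 90 = 171°
split-comp 27° ↓ +153°: 171 + 153 = 324°
triadic ↑ +120°: 324 + 120 = 444 → 444 − 360 = 84°
square ↓ −90°: 84 − 90 = -6 → -6 + 360 = 354°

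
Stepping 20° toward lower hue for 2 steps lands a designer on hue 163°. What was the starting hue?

2 steps of 20° (toward lower hue) give a net shift of −40°.
Start = end − shift: 163 + 40 = 203°

203°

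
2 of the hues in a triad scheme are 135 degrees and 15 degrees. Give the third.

255°

A triad places three hues 120° apart.
The full set through 15° is {15°, 135°, 255°}.
Given {15°, 135°}, the missing hue is 255°.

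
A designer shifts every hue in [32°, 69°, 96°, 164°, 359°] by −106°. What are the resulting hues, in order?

286°, 323°, 350°, 58°, 253°

32 − 106 = -74 → -74 + 360 = 286°
69 − 106 = -37 → -37 + 360 = 323°
96 − 106 = -10 → -10 + 360 = 350°
164 − 106 = 58°
359 − 106 = 253°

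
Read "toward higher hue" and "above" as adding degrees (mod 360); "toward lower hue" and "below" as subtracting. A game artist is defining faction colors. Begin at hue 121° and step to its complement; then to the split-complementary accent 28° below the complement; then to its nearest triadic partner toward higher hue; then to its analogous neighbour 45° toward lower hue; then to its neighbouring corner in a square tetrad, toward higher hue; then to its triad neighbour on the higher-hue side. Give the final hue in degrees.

+180° (complement): 121 + 180 = 301°
+152° (split-comp 28° ↓): 301 + 152 = 453 → 453 − 360 = 93°
+120° (triadic ↑): 93 + 120 = 213°
−45° (analog 45° ↓): 213 − 45 = 168°
+90° (square ↑): 168 + 90 = 258°
+120° (triadic ↑): 258 + 120 = 378 → 378 − 360 = 18°

18°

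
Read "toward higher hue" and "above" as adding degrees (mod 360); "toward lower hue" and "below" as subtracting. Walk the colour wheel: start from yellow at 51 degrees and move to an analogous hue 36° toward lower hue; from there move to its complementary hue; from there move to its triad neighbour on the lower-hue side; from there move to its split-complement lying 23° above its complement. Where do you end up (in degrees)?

278°

51 − 36 = 15°   (analog 36° ↓)
15 + 180 = 195°   (complement)
195 − 120 = 75°   (triadic ↓)
75 + 203 = 278°   (split-comp 23° ↑)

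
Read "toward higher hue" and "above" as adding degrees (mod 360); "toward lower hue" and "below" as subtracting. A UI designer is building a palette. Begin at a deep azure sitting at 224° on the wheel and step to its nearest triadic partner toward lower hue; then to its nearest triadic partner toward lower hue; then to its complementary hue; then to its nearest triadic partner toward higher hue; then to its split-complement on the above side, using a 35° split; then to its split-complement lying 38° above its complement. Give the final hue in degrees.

357°

224 − 120 = 104°   (triadic ↓)
104 − 120 = -16 → -16 + 360 = 344°   (triadic ↓)
344 + 180 = 524 → 524 − 360 = 164°   (complement)
164 + 120 = 284°   (triadic ↑)
284 + 215 = 499 → 499 − 360 = 139°   (split-comp 35° ↑)
139 + 218 = 357°   (split-comp 38° ↑)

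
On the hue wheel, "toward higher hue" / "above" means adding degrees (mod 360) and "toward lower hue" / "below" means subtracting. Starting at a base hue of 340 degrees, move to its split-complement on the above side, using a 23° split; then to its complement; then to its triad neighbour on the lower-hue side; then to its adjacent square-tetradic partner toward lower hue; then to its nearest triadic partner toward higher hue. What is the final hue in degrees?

273°

340 + 203 = 543 → 543 − 360 = 183°   (split-comp 23° ↑)
183 + 180 = 363 → 363 − 360 = 3°   (complement)
3 − 120 = -117 → -117 + 360 = 243°   (triadic ↓)
243 − 90 = 153°   (square ↓)
153 + 120 = 273°   (triadic ↑)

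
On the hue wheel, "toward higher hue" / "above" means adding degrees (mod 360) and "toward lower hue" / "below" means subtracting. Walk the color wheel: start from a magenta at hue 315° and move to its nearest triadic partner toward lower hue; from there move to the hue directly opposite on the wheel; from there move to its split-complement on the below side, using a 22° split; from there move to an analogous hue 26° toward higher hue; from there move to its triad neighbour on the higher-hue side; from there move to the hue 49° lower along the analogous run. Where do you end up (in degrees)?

270°

triadic ↓ −120°: 315 − 120 = 195°
complement +180°: 195 + 180 = 375 → 375 − 360 = 15°
split-comp 22° ↓ +158°: 15 + 158 = 173°
analog 26° ↑ +26°: 173 + 26 = 199°
triadic ↑ +120°: 199 + 120 = 319°
analog 49° ↓ −49°: 319 − 49 = 270°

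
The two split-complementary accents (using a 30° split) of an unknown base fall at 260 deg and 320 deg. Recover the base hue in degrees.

110°

The accents sit 30° either side of the complement, so the complement is their short-arc midpoint on the wheel.
Short-arc midpoint of 260° and 320°: 290°.
Base is 180° from the complement: 290 − 180 = 110°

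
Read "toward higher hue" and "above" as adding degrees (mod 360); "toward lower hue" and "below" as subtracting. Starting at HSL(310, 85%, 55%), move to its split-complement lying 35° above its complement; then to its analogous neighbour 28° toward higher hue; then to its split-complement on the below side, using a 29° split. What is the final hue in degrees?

344°

310 + 215 = 525 → 525 − 360 = 165°   (split-comp 35° ↑)
165 + 28 = 193°   (analog 28° ↑)
193 + 151 = 344°   (split-comp 29° ↓)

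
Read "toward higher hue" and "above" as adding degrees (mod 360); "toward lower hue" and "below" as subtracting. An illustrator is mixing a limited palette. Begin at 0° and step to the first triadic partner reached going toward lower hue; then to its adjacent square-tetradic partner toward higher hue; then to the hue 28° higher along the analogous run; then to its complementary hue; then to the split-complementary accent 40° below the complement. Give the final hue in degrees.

triadic ↓ −120°: 0 − 120 = -120 → -120 + 360 = 240°
square ↑ +90°: 240 + 90 = 330°
analog 28° ↑ +28°: 330 + 28 = 358°
complement +180°: 358 + 180 = 538 → 538 − 360 = 178°
split-comp 40° ↓ +140°: 178 + 140 = 318°

318°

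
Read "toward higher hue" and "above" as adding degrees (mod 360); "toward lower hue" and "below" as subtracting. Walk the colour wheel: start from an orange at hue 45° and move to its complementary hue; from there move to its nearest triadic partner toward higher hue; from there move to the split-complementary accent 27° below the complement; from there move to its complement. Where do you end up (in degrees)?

318°

45 + 180 = 225°   (complement)
225 + 120 = 345°   (triadic ↑)
345 + 153 = 498 → 498 − 360 = 138°   (split-comp 27° ↓)
138 + 180 = 318°   (complement)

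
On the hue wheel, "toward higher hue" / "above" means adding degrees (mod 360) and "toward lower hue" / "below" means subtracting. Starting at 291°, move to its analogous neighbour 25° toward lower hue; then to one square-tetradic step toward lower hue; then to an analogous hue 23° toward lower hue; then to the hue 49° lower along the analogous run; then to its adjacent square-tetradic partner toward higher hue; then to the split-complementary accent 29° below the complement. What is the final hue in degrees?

345°

291 − 25 = 266°   (analog 25° ↓)
266 − 90 = 176°   (square ↓)
176 − 23 = 153°   (analog 23° ↓)
153 − 49 = 104°   (analog 49° ↓)
104 + 90 = 194°   (square ↑)
194 + 151 = 345°   (split-comp 29° ↓)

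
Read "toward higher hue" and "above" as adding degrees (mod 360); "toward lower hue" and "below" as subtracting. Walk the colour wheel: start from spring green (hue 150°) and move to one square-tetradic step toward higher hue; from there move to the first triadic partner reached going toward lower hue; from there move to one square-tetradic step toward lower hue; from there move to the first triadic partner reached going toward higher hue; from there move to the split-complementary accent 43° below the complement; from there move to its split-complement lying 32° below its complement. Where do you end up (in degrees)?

75°

150 + 90 = 240°   (square ↑)
240 − 120 = 120°   (triadic ↓)
120 − 90 = 30°   (square ↓)
30 + 120 = 150°   (triadic ↑)
150 + 137 = 287°   (split-comp 43° ↓)
287 + 148 = 435 → 435 − 360 = 75°   (split-comp 32° ↓)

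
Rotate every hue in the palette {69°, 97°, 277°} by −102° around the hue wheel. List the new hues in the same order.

69 − 102 = -33 → -33 + 360 = 327°
97 − 102 = -5 → -5 + 360 = 355°
277 − 102 = 175°

327°, 355°, 175°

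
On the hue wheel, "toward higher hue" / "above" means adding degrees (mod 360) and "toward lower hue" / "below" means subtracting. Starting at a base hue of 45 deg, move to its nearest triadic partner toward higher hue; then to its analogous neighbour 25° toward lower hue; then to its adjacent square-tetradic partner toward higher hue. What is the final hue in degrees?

45 + 120 = 165°   (triadic ↑)
165 − 25 = 140°   (analog 25° ↓)
140 + 90 = 230°   (square ↑)

230°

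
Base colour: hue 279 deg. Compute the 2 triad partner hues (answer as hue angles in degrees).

A triad places three hues 120° apart.
279 + 120 = 399 → 399 − 360 = 39°
279 + 240 = 519 → 519 − 360 = 159°

39° and 159°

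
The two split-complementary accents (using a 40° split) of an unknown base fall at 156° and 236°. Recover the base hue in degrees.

The accents sit 40° either side of the complement, so the complement is their short-arc midpoint on the wheel.
Short-arc midpoint of 156° and 236°: 196°.
Base is 180° from the complement: 196 − 180 = 16°

16°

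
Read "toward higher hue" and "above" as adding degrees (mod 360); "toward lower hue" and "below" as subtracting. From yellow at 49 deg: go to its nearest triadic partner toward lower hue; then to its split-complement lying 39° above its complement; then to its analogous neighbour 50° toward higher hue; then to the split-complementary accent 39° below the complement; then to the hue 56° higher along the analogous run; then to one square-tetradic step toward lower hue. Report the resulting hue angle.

305°

−120° (triadic ↓): 49 − 120 = -71 → -71 + 360 = 289°
+219° (split-comp 39° ↑): 289 + 219 = 508 → 508 − 360 = 148°
+50° (analog 50° ↑): 148 + 50 = 198°
+141° (split-comp 39° ↓): 198 + 141 = 339°
+56° (analog 56° ↑): 339 + 56 = 395 → 395 − 360 = 35°
−90° (square ↓): 35 − 90 = -55 → -55 + 360 = 305°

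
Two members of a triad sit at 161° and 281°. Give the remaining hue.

41°

A triad spaces three hues 120° apart.
The full set is {41°, 161°, 281°}.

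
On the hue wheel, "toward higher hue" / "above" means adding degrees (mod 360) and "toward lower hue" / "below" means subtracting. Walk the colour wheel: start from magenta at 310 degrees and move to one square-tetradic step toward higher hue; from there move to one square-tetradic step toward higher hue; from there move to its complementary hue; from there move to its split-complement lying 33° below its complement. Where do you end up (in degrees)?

square ↑ +90°: 310 + 90 = 400 → 400 − 360 = 40°
square ↑ +90°: 40 + 90 = 130°
complement +180°: 130 + 180 = 310°
split-comp 33° ↓ +147°: 310 + 147 = 457 → 457 − 360 = 97°

97°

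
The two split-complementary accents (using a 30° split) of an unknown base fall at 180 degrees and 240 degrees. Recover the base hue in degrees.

The accents sit 30° either side of the complement, so the complement is their short-arc midpoint on the wheel.
Short-arc midpoint of 180° and 240°: 210°.
Base is 180° from the complement: 210 − 180 = 30°

30°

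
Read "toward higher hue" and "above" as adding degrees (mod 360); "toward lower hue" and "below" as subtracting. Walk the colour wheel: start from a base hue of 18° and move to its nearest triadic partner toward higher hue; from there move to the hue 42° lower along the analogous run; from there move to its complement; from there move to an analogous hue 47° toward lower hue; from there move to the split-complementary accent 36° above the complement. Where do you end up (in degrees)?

85°

+120° (triadic ↑): 18 + 120 = 138°
−42° (analog 42° ↓): 138 − 42 = 96°
+180° (complement): 96 + 180 = 276°
−47° (analog 47° ↓): 276 − 47 = 229°
+216° (split-comp 36° ↑): 229 + 216 = 445 → 445 − 360 = 85°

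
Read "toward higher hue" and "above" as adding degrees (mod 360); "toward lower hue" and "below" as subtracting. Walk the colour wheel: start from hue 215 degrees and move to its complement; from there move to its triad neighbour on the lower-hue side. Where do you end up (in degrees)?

275°

+180° (complement): 215 + 180 = 395 → 395 − 360 = 35°
−120° (triadic ↓): 35 − 120 = -85 → -85 + 360 = 275°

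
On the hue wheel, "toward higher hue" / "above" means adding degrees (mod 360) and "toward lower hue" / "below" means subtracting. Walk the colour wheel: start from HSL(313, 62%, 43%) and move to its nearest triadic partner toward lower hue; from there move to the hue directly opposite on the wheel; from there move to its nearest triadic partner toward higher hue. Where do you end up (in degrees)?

triadic ↓ −120°: 313 − 120 = 193°
complement +180°: 193 + 180 = 373 → 373 − 360 = 13°
triadic ↑ +120°: 13 + 120 = 133°

133°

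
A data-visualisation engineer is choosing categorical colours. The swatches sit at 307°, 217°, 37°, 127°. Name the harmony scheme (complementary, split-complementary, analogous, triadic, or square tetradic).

square tetradic

Sort the hues: 37°, 127°, 217°, 307°.
Successive gaps around the wheel: 90°, 90°, 90°, 90°.
Four hues every 90° form a square tetradic scheme.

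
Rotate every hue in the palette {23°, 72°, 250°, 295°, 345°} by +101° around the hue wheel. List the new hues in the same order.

124°, 173°, 351°, 36°, 86°

23 + 101 = 124°
72 + 101 = 173°
250 + 101 = 351°
295 + 101 = 396 → 396 − 360 = 36°
345 + 101 = 446 → 446 − 360 = 86°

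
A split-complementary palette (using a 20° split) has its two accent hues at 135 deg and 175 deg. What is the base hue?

The accents sit 20° either side of the complement, so the complement is their short-arc midpoint on the wheel.
Short-arc midpoint of 135° and 175°: 155°.
Base is 180° from the complement: 155 − 180 = -25 → -25 + 360 = 335°

335°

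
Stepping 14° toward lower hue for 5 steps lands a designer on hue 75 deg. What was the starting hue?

145°

5 steps of 14° (toward lower hue) give a net shift of −70°.
Start = end − shift: 75 + 70 = 145°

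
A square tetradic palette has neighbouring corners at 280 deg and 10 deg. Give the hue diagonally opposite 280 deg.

A square tetradic scheme places four hues 90° apart; opposite corners are 180° apart.
280 + 180 = 460 → 460 − 360 = 100°

100°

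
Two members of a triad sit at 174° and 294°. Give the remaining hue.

A triad spaces three hues 120° apart.
The full set is {54°, 174°, 294°}.

54°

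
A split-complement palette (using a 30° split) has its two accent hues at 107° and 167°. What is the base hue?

The accents sit 30° either side of the complement, so the complement is their short-arc midpoint on the wheel.
Short-arc midpoint of 107° and 167°: 137°.
Base is 180° from the complement: 137 − 180 = -43 → -43 + 360 = 317°

317°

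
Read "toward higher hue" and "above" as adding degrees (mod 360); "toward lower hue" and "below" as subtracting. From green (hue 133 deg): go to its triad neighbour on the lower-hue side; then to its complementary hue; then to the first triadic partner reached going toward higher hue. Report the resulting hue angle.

313°

triadic ↓ −120°: 133 − 120 = 13°
complement +180°: 13 + 180 = 193°
triadic ↑ +120°: 193 + 120 = 313°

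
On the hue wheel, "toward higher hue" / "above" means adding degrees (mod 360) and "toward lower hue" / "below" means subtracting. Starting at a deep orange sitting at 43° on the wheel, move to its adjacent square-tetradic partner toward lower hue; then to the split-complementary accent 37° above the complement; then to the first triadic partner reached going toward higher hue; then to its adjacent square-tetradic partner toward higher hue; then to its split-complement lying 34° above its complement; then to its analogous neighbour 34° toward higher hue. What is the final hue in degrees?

43 − 90 = -47 → -47 + 360 = 313°   (square ↓)
313 + 217 = 530 → 530 − 360 = 170°   (split-comp 37° ↑)
170 + 120 = 290°   (triadic ↑)
290 + 90 = 380 → 380 − 360 = 20°   (square ↑)
20 + 214 = 234°   (split-comp 34° ↑)
234 + 34 = 268°   (analog 34° ↑)

268°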